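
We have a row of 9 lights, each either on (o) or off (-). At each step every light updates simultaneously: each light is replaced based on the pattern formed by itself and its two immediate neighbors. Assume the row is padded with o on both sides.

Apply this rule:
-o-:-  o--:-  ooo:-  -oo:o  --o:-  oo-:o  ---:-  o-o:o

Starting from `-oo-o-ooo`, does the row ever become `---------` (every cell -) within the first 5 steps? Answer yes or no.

yes

oooo-oo--
---oooo--
---o--o--
---------
all cells are - at step 4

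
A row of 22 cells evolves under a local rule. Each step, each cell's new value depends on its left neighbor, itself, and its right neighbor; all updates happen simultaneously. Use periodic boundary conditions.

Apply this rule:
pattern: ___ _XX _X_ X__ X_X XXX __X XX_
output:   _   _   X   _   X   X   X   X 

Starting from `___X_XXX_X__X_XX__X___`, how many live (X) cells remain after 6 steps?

17

step 1: __XXX_XXXX_XXX_X_XX___
step 2: _X_XXX_XXXX_XXXXX_X___
step 3: XXX_XXX_XXXX_XXXXXX___
step 4: _XXX_XXX_XXXX_XXXXX__X
step 5: X_XXX_XXX_XXXX_XXXX_XX
step 6: XX_XXX_XXX_XXXX_XXXX_X
count of X: 17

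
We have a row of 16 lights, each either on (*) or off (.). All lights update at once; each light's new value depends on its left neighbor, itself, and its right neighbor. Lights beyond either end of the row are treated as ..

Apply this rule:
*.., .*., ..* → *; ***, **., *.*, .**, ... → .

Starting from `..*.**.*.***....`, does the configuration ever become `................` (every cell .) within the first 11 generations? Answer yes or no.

no

.**....*....*...
*..*..***..***..
******...**...*.
......*.*..*.***
.....**.****....
....*.......*...
...***.....***..
..*...*...*...*.
.***.***.***.***
*...............
**..............
generation 11 is **.............., still not uniform .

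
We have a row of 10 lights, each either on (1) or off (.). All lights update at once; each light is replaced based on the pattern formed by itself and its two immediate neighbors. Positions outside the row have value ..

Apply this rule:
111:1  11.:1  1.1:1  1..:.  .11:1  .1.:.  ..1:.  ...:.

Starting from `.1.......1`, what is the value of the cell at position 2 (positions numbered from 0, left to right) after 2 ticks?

.

..........
..........
position 2 holds .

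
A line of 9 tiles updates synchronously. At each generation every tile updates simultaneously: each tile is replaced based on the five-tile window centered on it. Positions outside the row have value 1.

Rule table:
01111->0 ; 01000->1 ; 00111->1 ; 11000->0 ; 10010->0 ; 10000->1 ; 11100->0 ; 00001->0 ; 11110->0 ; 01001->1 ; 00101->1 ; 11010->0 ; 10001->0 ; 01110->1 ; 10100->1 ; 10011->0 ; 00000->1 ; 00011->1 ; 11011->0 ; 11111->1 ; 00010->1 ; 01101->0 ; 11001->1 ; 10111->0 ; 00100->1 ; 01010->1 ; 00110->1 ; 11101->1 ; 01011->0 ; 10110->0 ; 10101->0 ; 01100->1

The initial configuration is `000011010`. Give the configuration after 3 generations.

010111000

generation 1: 010110000
generation 2: 000010101
generation 3: 010111000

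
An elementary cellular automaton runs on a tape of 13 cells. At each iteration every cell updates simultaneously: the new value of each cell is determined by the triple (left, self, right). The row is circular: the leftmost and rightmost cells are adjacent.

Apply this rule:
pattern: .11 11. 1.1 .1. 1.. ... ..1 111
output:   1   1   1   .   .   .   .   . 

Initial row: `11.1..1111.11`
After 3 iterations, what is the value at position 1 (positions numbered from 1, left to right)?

.11...1..111.
.11......1.1.
.11.......1..
position 1 holds .

.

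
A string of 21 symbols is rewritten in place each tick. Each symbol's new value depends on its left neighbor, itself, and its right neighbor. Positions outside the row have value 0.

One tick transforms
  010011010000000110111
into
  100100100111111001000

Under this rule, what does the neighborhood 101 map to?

1

At position 6 the neighborhood is 101; the next row has 1 there.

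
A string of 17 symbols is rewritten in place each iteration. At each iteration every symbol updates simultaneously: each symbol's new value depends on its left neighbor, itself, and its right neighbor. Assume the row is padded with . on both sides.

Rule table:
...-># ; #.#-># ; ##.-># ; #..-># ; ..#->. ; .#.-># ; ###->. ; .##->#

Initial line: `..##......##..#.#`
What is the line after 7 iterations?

#.###...#####.###

iteration 1: #.#######.###.###
iteration 2: ###.....###.###.#
iteration 3: #.#####.#.###.###
iteration 4: ###...#####.###.#
iteration 5: #.###.#...###.###
iteration 6: ###.#####.#.###.#
iteration 7: #.###...#####.###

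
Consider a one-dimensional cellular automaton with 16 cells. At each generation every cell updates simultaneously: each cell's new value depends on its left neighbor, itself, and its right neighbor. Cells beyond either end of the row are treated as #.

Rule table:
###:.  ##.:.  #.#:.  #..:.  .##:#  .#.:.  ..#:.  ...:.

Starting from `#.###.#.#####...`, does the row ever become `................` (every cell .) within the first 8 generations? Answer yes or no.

yes

generation 1: ..#.....#.......
generation 2: ................
all cells are . at generation 2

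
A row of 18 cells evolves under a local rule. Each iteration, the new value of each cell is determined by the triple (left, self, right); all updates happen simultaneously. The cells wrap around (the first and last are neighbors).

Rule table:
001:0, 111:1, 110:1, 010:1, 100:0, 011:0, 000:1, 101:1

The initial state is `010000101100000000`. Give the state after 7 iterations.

111111110110111101

iteration 1: 010110110101111111
iteration 2: 111011011110111111
iteration 3: 111101101111011111
iteration 4: 111110110111101111
iteration 5: 111111011011110111
iteration 6: 111111101101111011
iteration 7: 111111110110111101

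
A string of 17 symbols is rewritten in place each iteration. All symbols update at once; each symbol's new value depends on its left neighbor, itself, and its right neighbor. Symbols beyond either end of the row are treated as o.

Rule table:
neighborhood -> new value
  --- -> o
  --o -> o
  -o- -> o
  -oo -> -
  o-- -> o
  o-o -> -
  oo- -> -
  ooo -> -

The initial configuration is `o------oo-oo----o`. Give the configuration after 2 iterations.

-oooooo-----oooo-
-------ooooo-----

-------ooooo-----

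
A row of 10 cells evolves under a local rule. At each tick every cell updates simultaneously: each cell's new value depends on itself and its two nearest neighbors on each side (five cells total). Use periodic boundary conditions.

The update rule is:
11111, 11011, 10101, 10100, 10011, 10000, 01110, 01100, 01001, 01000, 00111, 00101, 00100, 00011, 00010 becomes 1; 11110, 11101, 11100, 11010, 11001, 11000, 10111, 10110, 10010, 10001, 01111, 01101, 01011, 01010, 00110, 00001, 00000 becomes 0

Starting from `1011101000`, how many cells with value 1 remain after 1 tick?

tick 1: 1001001101
count of 1: 5

5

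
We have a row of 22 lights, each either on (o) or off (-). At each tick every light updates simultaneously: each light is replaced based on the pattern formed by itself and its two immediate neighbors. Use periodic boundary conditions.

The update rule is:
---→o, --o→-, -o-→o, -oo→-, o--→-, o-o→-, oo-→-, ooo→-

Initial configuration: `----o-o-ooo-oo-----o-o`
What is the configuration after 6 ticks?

-oo-o-o--------ooo-o-o
----o-o-oooooo-----o-o
-oo-o-o--------ooo-o-o  (repeats tick 1; period 2)
tick 6: ----o-o-oooooo-----o-o

----o-o-oooooo-----o-o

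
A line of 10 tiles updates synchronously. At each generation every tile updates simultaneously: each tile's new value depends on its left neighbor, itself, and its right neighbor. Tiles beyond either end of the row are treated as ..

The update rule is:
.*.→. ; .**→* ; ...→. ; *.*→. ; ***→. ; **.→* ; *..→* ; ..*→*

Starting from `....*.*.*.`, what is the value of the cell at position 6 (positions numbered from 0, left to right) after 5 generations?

.

generation 1: ...*.....*
generation 2: ..*.*...*.
generation 3: .*...*.*.*
generation 4: *.*.*.....
generation 5: .....*....
position 6 holds .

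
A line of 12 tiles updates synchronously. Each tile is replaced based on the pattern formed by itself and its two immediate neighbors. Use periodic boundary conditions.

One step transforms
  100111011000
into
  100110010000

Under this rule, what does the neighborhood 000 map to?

At position 10 the neighborhood is 000; the next row has 0 there.

0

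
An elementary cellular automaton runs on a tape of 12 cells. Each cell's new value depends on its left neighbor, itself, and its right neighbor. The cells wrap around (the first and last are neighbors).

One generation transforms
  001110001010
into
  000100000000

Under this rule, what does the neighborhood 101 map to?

At position 9 the neighborhood is 101; the next row has 0 there.

0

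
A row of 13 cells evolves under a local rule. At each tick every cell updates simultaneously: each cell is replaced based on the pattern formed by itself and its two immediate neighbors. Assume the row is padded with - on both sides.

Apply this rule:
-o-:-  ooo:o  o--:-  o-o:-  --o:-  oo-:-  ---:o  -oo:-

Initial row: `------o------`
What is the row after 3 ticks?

ooooo---ooooo
-ooo--o--ooo-
--o-------o--

--o-------o--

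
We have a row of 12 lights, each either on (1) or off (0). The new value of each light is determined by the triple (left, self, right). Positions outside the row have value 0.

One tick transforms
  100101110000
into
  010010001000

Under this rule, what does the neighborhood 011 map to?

At position 5 the neighborhood is 011; the next row has 0 there.

0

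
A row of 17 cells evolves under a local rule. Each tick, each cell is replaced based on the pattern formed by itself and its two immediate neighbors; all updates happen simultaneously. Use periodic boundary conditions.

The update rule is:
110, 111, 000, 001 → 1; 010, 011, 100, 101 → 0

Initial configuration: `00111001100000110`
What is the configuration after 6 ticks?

00110011011000100

11011010101111010
01001000000111000
10010011111011011
10100101111001001
10001000111010010
00110011011000100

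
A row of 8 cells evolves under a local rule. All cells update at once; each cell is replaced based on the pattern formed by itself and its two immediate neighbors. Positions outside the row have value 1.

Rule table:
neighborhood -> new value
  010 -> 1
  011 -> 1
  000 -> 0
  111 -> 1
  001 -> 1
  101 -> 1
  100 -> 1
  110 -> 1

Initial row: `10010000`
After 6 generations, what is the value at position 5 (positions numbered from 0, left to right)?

11111001
11111111
11111111  (fixed point — unchanged through generation 6)
position 5 holds 1

1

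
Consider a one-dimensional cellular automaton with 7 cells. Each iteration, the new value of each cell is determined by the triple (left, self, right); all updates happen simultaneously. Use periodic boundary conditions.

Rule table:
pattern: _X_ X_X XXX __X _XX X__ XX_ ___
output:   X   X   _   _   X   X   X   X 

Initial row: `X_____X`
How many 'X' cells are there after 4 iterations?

XXXXX_X
____XXX
XXX_X_X
__XXXXX
count of X: 5

5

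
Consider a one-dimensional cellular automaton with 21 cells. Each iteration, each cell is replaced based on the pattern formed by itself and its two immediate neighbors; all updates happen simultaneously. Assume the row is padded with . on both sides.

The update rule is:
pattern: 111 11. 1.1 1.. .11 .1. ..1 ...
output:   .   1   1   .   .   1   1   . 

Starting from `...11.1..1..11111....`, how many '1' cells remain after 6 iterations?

7

..1.111.11.1....1....
.111..11.111...11....
1..1.1.11..1..1.1....
1.11111.1.11.1111....
11....1111.11...1....
.1...1...11.1..11....
count of 1: 7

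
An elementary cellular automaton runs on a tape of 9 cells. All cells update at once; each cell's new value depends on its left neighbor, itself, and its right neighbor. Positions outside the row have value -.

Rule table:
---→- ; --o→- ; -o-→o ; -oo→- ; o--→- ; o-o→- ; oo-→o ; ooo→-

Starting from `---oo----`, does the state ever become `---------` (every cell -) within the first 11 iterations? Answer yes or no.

no

----o----
----o----  (fixed point — unchanged through iteration 11)
iteration 11 is ----o----, still not uniform -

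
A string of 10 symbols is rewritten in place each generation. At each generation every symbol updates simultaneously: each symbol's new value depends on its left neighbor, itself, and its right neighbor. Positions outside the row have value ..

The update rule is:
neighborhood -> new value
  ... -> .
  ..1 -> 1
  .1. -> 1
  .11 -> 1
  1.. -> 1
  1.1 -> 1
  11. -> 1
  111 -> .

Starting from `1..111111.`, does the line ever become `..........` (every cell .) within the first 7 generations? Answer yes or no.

no

1111....11
1..11..111
11111111.1
1......111
11....11.1
111..11111
1.1111...1
generation 7 is 1.1111...1, still not uniform .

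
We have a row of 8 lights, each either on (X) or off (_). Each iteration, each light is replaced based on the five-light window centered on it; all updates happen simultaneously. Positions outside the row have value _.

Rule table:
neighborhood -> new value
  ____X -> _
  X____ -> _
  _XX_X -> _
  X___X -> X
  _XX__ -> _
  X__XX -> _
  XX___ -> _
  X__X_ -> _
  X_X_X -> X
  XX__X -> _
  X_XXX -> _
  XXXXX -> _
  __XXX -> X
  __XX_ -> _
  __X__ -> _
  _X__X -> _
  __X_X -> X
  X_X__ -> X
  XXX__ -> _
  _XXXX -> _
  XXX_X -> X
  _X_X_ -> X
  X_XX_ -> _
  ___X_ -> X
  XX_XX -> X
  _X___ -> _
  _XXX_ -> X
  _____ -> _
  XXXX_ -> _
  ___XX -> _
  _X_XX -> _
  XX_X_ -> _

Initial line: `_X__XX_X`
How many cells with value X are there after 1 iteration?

2

iteration 1: X______X
count of X: 2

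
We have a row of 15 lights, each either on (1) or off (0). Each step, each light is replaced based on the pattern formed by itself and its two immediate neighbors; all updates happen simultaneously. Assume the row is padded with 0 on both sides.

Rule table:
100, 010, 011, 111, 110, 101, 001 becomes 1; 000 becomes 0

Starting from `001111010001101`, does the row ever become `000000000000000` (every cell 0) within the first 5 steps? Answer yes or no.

no

011111111011111
111111111111111
111111111111111  (fixed point — unchanged through step 5)
step 5 is 111111111111111, still not uniform 0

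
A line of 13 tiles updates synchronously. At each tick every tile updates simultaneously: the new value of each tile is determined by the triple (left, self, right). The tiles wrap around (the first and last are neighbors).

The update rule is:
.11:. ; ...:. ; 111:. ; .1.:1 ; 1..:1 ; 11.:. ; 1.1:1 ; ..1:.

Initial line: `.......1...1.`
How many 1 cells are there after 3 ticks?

.......11..11
1........1...
11.......11..
count of 1: 4

4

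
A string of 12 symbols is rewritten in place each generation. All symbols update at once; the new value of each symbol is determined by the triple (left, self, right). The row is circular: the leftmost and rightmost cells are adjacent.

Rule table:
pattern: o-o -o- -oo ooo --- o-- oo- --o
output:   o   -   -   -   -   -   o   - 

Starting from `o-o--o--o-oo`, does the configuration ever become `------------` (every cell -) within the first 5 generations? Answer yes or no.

yes

oo-------o--
-o----------
------------
all cells are - at generation 3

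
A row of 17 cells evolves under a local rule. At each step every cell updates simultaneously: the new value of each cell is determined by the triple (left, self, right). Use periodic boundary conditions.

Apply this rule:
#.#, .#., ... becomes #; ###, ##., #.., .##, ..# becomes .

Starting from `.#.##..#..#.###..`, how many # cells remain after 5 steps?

.##....#..##....#
#...##.#.....##.#
..#...##.###...#.
#.#.#...#....#.#.
#####.#.#.##.####
count of #: 13

13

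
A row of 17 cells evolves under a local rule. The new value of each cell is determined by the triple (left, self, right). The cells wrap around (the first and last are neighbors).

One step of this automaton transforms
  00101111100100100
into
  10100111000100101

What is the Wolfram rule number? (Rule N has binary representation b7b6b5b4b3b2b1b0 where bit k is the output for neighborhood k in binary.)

133

position 5: 111 → 1  (bit 7 = 1)
position 8: 110 → 0  (bit 6 = 0)
position 3: 101 → 0  (bit 5 = 0)
position 9: 100 → 0  (bit 4 = 0)
position 4: 011 → 0  (bit 3 = 0)
position 2: 010 → 1  (bit 2 = 1)
position 1: 001 → 0  (bit 1 = 0)
position 0: 000 → 1  (bit 0 = 1)
bits b7..b0 = 10000101 = 133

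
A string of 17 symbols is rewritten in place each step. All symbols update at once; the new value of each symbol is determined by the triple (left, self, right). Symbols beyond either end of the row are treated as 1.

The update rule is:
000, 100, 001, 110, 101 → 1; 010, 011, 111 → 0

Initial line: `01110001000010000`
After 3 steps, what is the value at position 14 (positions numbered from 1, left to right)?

1

step 1: 10011110111101111
step 2: 11100011000110000
step 3: 00111101111011111
position 14 holds 1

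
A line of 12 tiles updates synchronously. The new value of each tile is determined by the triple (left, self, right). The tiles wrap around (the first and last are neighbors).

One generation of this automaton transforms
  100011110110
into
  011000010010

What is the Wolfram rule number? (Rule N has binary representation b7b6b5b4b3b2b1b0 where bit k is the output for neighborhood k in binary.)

81

position 5: 111 → 0  (bit 7 = 0)
position 7: 110 → 1  (bit 6 = 1)
position 8: 101 → 0  (bit 5 = 0)
position 1: 100 → 1  (bit 4 = 1)
position 4: 011 → 0  (bit 3 = 0)
position 0: 010 → 0  (bit 2 = 0)
position 3: 001 → 0  (bit 1 = 0)
position 2: 000 → 1  (bit 0 = 1)
bits b7..b0 = 01010001 = 81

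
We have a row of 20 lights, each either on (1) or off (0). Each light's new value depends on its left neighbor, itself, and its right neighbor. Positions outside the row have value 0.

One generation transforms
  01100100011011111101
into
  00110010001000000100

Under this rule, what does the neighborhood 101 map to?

At position 11 the neighborhood is 101; the next row has 0 there.

0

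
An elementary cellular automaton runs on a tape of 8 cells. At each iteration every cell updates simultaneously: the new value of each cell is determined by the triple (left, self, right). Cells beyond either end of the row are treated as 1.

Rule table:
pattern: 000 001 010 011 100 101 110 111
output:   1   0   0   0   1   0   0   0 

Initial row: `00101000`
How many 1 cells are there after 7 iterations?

5

10000110
01110000
00001110
11100000
00011110
11000000
00111110
count of 1: 5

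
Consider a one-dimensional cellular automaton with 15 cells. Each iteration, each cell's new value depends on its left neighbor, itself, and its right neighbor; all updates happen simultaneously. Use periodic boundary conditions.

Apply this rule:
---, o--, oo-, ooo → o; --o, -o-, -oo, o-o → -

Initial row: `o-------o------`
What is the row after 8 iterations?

-oooooo--ooooo-
--oooooo--ooooo
o--oooooo--oooo
oo--oooooo--ooo
ooo--oooooo--oo
oooo--oooooo--o
ooooo--oooooo--
-ooooo--oooooo-

-ooooo--oooooo-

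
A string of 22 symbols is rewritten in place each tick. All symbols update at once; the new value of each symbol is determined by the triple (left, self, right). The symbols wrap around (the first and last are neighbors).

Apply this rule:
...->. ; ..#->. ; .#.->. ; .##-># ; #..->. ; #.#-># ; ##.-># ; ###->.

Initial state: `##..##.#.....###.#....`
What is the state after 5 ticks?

##....................

tick 1: ##..###......#.##.....
tick 2: ##..#.#.......###.....
tick 3: ##...#........#.#.....
tick 4: ##.............#......
tick 5: ##....................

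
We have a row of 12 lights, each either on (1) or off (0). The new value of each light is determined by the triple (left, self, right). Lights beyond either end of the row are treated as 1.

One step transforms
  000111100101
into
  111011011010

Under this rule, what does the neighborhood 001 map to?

At position 2 the neighborhood is 001; the next row has 1 there.

1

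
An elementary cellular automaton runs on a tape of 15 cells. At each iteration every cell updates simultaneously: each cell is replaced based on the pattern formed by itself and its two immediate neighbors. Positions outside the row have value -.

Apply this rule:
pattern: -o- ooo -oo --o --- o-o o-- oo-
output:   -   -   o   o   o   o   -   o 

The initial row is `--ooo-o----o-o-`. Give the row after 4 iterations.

ooo-oo-----oo--

ooo-oo--ooo-o--
o-oooo-oo-oo--o
-oo--ooooooo-o-
ooo-oo-----oo--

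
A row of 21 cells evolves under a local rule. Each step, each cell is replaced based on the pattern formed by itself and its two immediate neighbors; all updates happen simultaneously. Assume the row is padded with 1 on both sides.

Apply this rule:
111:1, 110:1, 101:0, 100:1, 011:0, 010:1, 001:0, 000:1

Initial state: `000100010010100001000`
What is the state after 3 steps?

110111011010111101110
110011001010011100110
111001101011001110010

111001101011001110010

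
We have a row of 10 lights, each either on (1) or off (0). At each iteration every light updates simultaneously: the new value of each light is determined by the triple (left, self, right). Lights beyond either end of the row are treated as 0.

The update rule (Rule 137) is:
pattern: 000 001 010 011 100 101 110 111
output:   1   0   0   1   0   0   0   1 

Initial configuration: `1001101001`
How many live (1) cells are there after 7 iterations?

0001000000
1100011111
1001011110
0000011100
1111011001
1110010000
1100000111
count of 1: 5

5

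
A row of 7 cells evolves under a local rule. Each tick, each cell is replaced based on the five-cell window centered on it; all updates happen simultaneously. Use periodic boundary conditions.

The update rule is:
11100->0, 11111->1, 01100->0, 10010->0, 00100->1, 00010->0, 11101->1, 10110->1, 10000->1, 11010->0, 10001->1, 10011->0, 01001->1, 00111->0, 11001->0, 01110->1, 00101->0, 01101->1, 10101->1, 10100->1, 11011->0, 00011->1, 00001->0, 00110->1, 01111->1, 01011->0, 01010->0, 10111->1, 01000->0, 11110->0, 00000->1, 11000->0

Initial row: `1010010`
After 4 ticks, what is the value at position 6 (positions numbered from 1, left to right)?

1

1011000
0010010
1011010
1011010
position 6 holds 1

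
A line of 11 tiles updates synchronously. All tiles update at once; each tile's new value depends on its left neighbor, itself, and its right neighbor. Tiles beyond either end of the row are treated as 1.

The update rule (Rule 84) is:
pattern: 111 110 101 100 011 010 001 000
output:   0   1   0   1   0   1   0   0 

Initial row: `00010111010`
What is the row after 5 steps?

step 1: 10010001010
step 2: 11011001010
step 3: 01001101010
step 4: 01100101010
step 5: 00110101010

00110101010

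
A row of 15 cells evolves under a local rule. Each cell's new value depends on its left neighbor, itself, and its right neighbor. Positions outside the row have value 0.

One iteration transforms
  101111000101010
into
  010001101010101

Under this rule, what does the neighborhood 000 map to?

At position 7 the neighborhood is 000; the next row has 0 there.

0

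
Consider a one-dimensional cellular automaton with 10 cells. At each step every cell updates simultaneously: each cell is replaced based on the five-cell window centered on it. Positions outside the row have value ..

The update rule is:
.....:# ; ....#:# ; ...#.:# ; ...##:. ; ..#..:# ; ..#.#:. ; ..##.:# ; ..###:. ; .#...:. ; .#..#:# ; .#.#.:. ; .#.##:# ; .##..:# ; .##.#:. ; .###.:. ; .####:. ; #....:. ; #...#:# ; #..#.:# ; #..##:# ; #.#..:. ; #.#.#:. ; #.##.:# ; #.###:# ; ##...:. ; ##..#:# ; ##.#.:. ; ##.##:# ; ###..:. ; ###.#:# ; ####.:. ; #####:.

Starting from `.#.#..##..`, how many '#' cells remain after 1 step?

step 1: #...####..
count of #: 5

5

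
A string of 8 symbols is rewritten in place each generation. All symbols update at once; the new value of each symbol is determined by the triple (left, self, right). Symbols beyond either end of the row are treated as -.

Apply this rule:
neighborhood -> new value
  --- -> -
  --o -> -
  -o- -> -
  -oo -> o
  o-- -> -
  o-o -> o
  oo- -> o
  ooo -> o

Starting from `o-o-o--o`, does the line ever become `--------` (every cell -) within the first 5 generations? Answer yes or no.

-o-o----
--o-----
--------
all cells are - at generation 3

yes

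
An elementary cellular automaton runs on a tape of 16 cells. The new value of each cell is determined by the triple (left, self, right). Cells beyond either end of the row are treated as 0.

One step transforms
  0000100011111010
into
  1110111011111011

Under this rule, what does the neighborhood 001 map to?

At position 3 the neighborhood is 001; the next row has 0 there.

0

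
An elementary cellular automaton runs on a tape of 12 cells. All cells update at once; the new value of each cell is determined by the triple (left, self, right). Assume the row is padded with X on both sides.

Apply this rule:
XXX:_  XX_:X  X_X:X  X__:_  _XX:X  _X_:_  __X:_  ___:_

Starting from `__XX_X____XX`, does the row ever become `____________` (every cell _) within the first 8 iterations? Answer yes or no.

iteration 1: __XXX_____X_
iteration 2: __X_X______X
iteration 3: ___X_______X
iteration 4: ___________X
iteration 5: ___________X  (fixed point — unchanged through iteration 8)
iteration 8 is ___________X, still not uniform _

no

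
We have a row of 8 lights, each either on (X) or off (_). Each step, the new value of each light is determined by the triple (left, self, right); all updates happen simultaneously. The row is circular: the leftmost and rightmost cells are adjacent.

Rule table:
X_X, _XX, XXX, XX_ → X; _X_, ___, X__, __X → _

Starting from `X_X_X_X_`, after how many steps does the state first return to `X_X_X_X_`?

2

step 1: _X_X_X_X
step 2: X_X_X_X_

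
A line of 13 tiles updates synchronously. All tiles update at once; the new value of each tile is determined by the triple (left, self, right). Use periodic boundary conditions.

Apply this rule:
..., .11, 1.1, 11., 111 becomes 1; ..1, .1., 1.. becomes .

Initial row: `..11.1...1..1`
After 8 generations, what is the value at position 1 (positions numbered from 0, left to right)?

..111..1.....
1.111....1111
11111.11.1111
1111111111111
1111111111111  (fixed point — unchanged through generation 8)
position 1 holds 1

1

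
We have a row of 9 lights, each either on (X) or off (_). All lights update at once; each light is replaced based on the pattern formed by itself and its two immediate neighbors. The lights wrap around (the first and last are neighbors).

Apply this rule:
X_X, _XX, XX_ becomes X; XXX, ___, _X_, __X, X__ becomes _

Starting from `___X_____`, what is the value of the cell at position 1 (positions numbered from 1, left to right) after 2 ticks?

_________
_________
position 1 holds _

_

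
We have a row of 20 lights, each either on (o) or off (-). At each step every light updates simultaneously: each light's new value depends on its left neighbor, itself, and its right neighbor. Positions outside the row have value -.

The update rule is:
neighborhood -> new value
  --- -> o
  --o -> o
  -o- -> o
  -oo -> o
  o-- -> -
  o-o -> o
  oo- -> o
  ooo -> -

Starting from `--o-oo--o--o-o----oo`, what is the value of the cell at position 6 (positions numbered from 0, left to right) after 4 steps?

oooooo-oo-oooo-ooooo
o----oooooo--ooo---o
o-oooo----o-oo-o-ooo
ooo--o-ooooooooooo-o
position 6 holds -

-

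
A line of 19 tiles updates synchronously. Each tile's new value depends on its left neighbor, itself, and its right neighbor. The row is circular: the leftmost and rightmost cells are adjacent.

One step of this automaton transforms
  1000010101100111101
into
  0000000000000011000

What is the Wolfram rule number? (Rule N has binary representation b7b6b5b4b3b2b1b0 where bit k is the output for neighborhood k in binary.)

position 14: 111 → 1  (bit 7 = 1)
position 0: 110 → 0  (bit 6 = 0)
position 6: 101 → 0  (bit 5 = 0)
position 1: 100 → 0  (bit 4 = 0)
position 9: 011 → 0  (bit 3 = 0)
position 5: 010 → 0  (bit 2 = 0)
position 4: 001 → 0  (bit 1 = 0)
position 2: 000 → 0  (bit 0 = 0)
bits b7..b0 = 10000000 = 128

128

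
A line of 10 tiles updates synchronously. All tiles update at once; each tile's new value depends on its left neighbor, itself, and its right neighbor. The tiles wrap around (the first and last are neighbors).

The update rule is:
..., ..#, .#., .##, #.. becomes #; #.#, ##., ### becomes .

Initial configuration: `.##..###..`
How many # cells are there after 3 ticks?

8

tick 1: ##.###..##
tick 2: ...#..###.
tick 3: #######..#
count of #: 8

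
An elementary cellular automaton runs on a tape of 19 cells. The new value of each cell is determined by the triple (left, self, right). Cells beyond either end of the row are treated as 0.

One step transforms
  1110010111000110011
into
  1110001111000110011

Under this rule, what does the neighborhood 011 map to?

1

At position 0 the neighborhood is 011; the next row has 1 there.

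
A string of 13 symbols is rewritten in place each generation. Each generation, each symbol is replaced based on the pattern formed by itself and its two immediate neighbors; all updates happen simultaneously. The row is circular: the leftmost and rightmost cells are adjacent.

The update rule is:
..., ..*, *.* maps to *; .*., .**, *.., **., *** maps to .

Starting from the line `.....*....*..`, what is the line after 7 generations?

..******..***

*****..***..*
......*....*.
******..***..
.......*....*
.******..***.
*.......*....
..******..***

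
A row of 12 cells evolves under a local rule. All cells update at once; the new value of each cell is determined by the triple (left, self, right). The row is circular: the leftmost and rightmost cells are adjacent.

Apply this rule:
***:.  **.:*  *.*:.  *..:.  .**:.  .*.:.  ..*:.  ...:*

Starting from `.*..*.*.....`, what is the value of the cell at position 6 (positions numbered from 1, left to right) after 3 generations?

........****
.******....*
......*.**..
position 6 holds .

.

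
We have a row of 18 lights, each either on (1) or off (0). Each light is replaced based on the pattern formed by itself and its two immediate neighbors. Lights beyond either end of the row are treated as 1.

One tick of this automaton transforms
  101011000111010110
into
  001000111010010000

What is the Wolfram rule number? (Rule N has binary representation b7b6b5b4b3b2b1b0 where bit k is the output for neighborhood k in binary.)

position 10: 111 → 1  (bit 7 = 1)
position 0: 110 → 0  (bit 6 = 0)
position 1: 101 → 0  (bit 5 = 0)
position 6: 100 → 1  (bit 4 = 1)
position 4: 011 → 0  (bit 3 = 0)
position 2: 010 → 1  (bit 2 = 1)
position 8: 001 → 1  (bit 1 = 1)
position 7: 000 → 1  (bit 0 = 1)
bits b7..b0 = 10010111 = 151

151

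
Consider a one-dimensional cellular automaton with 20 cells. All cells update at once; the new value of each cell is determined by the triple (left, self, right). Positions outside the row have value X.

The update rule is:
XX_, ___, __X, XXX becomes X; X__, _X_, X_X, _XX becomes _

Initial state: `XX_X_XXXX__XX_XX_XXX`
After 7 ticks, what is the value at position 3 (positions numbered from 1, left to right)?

_

XX____XXX_X_X__X__XX
XX_XXX_XX_____X__X_X
XX__XX__X_XXXX__X___
XX_X_X_X___XXX_X__XX
XX_______XX_XX___X_X
XX_XXXXXX_X__X_XX___
XX__XXXXX___X___X_XX
position 3 holds _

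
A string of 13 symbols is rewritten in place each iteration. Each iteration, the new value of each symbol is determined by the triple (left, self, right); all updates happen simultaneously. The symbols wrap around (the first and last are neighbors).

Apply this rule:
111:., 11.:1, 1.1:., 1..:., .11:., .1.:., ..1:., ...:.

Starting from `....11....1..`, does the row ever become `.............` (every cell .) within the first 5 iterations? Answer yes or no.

.....1.......
.............
all cells are . at iteration 2

yes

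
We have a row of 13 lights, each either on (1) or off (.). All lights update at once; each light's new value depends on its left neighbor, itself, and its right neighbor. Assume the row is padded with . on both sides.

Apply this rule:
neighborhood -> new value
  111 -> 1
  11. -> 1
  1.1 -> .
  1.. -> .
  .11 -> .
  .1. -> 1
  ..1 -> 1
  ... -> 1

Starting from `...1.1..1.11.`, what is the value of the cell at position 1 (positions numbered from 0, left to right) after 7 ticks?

1111.1.11..1.
.111.1..1.11.
1.11.1.11..1.
1..1.1..1.11.
1.11.1.11..1.  (repeats tick 3; period 2)
tick 7: 1.11.1.11..1.
position 1 holds .

.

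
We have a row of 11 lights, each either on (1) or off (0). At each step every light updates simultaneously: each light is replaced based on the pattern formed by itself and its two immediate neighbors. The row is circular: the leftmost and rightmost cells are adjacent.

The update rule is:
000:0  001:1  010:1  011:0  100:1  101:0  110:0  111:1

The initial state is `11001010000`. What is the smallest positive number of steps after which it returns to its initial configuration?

31

step 1: 00111011001
step 2: 11010000111
step 3: 10011001011
step 4: 01100111001
step 5: 00011010111
step 6: 10100010010
step 7: 10110111110
step 8: 10000011100
step 9: 11000101011
step 10: 10101101001
step 11: 00100001110
step 12: 01110010101
step 13: 00101110101
step 14: 11100100101
step 15: 11011111100
step 16: 00001111011
step 17: 10010110000
step 18: 11110001001
step 19: 11101011110
step 20: 01001001100
step 21: 11111110010
step 22: 01111101110
step 23: 10111000101
step 24: 00010101100
step 25: 00110100010
step 26: 01000110111
step 27: 01101000010
step 28: 10001100111
step 29: 01010011011
step 30: 01011100000
step 31: 11001010000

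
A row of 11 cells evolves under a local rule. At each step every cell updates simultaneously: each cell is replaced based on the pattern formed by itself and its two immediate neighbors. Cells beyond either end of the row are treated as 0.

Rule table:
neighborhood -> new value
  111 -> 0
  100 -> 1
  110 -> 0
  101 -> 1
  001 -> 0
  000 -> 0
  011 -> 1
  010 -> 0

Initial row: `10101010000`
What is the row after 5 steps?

01010101000
00101010100
00010101010
00001010101
00000101010

00000101010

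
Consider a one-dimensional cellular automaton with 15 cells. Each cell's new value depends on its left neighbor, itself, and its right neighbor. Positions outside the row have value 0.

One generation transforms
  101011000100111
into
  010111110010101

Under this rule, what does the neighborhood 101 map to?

1

At position 1 the neighborhood is 101; the next row has 1 there.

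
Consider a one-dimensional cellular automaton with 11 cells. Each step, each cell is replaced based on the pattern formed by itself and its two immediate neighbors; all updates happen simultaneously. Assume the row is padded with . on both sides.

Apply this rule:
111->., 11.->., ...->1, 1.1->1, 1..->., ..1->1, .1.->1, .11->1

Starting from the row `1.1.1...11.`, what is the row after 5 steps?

1...1111..1

11111.111..
1....11...1
1.1111..111
111....11..
1...1111..1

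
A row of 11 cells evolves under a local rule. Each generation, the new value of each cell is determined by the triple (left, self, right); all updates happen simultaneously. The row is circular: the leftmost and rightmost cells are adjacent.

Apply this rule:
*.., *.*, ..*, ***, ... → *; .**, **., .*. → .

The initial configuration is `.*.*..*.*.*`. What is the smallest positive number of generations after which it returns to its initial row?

2

*.*.**.*.*.
.*.*..*.*.*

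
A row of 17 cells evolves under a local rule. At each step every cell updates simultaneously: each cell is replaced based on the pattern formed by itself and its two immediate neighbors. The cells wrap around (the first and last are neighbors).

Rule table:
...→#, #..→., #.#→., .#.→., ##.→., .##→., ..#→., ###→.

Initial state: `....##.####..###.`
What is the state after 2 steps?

###..............
....############.

....############.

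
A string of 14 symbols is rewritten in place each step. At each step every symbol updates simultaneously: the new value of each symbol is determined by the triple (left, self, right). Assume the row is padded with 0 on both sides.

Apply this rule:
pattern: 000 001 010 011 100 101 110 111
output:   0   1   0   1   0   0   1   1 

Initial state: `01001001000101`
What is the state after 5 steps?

00100010000000

10010010001000
00100100010000
01001000100000
10010001000000
00100010000000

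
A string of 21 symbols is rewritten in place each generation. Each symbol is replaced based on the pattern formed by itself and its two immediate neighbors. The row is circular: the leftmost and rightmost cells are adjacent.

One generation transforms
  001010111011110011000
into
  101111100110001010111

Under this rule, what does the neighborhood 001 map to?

0

At position 1 the neighborhood is 001; the next row has 0 there.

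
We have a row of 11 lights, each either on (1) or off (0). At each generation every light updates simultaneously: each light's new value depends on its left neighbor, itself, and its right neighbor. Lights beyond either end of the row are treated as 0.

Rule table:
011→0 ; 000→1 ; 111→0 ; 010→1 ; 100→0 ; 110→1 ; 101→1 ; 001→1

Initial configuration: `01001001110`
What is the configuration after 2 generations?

01101110110

11011010010
01101110110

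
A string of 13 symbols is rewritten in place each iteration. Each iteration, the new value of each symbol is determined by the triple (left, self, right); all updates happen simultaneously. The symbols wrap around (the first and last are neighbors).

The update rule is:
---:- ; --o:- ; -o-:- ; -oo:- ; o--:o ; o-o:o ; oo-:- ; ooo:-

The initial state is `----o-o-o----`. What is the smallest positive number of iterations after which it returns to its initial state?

-----o-o-o---
------o-o-o--
-------o-o-o-
--------o-o-o
o--------o-o-
-o--------o-o
o-o--------o-
-o-o--------o
o-o-o--------
-o-o-o-------
--o-o-o------
---o-o-o-----
----o-o-o----

13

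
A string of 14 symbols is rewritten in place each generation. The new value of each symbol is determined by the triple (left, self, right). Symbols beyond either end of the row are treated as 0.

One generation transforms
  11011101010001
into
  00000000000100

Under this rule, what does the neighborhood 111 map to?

0

At position 4 the neighborhood is 111; the next row has 0 there.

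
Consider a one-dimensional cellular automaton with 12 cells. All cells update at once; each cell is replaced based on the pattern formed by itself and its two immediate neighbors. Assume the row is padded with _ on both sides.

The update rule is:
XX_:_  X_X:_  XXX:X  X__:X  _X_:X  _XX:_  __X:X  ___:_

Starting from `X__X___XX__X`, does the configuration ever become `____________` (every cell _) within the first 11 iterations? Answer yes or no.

iteration 1: XXXXX_X__XXX
iteration 2: _XXX__XXX_X_
iteration 3: X_X_XX_X__XX
iteration 4: X_X____XXX__
iteration 5: X_XX__X_X_X_
iteration 6: X___XXX_X_XX
iteration 7: XX_X_X__X___
iteration 8: ___X_XXXXX__
iteration 9: __XX__XXX_X_
iteration 10: _X__XX_X__XX
iteration 11: XXXX___XXX__
iteration 11 is XXXX___XXX__, still not uniform _

no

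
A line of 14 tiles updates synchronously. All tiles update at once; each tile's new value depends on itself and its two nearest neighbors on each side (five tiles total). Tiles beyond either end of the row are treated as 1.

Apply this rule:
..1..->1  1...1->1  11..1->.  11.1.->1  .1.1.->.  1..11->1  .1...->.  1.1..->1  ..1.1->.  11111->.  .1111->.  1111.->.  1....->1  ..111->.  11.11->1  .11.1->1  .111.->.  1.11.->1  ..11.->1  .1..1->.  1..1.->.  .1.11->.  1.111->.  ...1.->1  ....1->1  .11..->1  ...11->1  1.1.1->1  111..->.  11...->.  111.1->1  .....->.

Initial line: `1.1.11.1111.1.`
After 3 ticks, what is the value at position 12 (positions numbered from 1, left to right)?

1

111.111...111.
..11....11..11
.111.11111.1..
position 12 holds 1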